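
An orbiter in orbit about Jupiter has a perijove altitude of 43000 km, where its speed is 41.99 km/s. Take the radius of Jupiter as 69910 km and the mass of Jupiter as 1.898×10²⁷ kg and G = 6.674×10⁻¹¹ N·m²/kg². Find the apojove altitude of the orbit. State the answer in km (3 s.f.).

μ = GM = 6.674×10⁻¹¹ × 1.898×10²⁷ = 1.267×10¹⁷ m³/s².
r_p = 69910 + 43000 = 1.1291×10⁵ km = 1.129×10⁸ m.
Specific energy ε = v²/2 − μ/r = -2.403×10⁸ J/kg, so a = −μ/(2ε) = 2.636×10⁸ m.
The apsides satisfy r_p + r_a = 2a, so the apojove radius is 2a − r_p = 4.142×10⁸ m = 4.1421×10⁵ km.
Apojove altitude = 4.1421×10⁵ − 69910 = 3.4430×10⁵ km.

apojove altitude ≈ 3.44×10⁵ km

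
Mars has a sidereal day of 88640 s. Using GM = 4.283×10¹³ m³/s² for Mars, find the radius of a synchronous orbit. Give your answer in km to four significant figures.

A synchronous orbit has period T, so by Kepler's third law a = (μT²/4π²)^(1/3).
μT²/4π² = 4.283×10¹³ × (8.864×10⁴)² / 39.48 = 8.524×10²¹ m³.
a = 2.043×10⁷ m = 20428 km.

r_sync ≈ 20430 km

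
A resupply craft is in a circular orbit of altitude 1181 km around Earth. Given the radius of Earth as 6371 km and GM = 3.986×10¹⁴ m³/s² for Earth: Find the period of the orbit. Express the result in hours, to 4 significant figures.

T ≈ 1.814 hours

r = 6371 + 1181 = 7552.0 km = 7.5520×10⁶ m.
Kepler's third law: T = 2π√(r³/μ) = 2π√((7.552×10⁶)³ / 3.986×10¹⁴).
r³/μ = 1.081×10⁶ s², so T = 2π × 1.039×10³ = 6.531×10³ s.
Converting: 6.531×10³ s ÷ 3600 = 1.814 hours.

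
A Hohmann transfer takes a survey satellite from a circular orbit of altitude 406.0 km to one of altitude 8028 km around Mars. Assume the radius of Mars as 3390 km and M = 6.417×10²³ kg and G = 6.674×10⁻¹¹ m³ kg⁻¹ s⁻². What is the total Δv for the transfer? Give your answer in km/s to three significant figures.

Δv_total ≈ 1.32 km/s

μ = GM = 6.674×10⁻¹¹ × 6.417×10²³ = 4.283×10¹³ m³/s².
r₁ = 3390 + 406.0 = 3796.0 km = 3.7960×10⁶ m.
r₂ = 3390 + 8028 = 11418 km = 1.1418×10⁷ m.
Transfer ellipse a_t = (r₁ + r₂)/2 = 7.607×10⁶ m.
At r₁: circular v_c1 = √(μ/r₁) = 3359 m/s; transfer-periapsis v_p = √[μ(2/r₁ − 1/a_t)] = 4115 m/s.
Δv₁ = v_p − v_c1 = 756.2 m/s.
At r₂: circular v_c2 = √(μ/r₂) = 1937 m/s; transfer-apoapsis v_a = √[μ(2/r₂ − 1/a_t)] = 1368 m/s.
Δv₂ = v_c2 − v_a = 568.6 m/s.
Total Δv = Δv₁ + Δv₂ = 1325 m/s = 1.325 km/s.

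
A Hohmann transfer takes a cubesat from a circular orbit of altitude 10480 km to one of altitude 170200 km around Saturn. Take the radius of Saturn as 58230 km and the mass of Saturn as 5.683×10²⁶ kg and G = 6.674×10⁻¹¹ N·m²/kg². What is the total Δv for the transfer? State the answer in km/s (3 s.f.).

Δv_total ≈ 9.76 km/s

μ = GM = 6.674×10⁻¹¹ × 5.683×10²⁶ = 3.793×10¹⁶ m³/s².
r₁ = 58230 + 10480 = 68710 km = 6.8710×10⁷ m.
r₂ = 58230 + 170200 = 228430 km = 2.2843×10⁸ m.
Transfer ellipse a_t = (r₁ + r₂)/2 = 1.486×10⁸ m.
At r₁: circular v_c1 = √(μ/r₁) = 23490 m/s; transfer-perikrone v_p = √[μ(2/r₁ − 1/a_t)] = 29130 m/s.
Δv₁ = v_p − v_c1 = 5638 m/s.
At r₂: circular v_c2 = √(μ/r₂) = 12890 m/s; transfer-apokrone v_a = √[μ(2/r₂ − 1/a_t)] = 8763 m/s.
Δv₂ = v_c2 − v_a = 4123 m/s.
Total Δv = Δv₁ + Δv₂ = 9761 m/s = 9.761 km/s.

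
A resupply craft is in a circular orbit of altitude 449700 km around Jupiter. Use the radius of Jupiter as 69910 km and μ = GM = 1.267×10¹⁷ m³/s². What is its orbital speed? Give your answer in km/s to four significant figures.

r = 69910 + 449700 = 519610 km = 5.1961×10⁸ m.
For a circular orbit v = √(μ/r) = √(1.267×10¹⁷ / 5.196×10⁸) = √(2.438×10⁸) = 15620 m/s.
That is 15.62 km/s.

v ≈ 15.62 km/s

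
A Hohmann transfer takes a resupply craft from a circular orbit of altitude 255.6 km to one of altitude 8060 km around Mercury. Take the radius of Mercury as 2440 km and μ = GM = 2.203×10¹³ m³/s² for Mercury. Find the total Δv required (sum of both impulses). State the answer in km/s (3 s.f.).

Δv_total ≈ 1.27 km/s

r₁ = 2440 + 255.6 = 2695.6 km = 2.6956×10⁶ m.
r₂ = 2440 + 8060 = 10500 km = 1.0500×10⁷ m.
Transfer ellipse a_t = (r₁ + r₂)/2 = 6.598×10⁶ m.
At r₁: circular v_c1 = √(μ/r₁) = 2859 m/s; transfer-periherm v_p = √[μ(2/r₁ − 1/a_t)] = 3606 m/s.
Δv₁ = v_p − v_c1 = 747.6 m/s.
At r₂: circular v_c2 = √(μ/r₂) = 1448 m/s; transfer-apoherm v_a = √[μ(2/r₂ − 1/a_t)] = 925.9 m/s.
Δv₂ = v_c2 − v_a = 522.6 m/s.
Total Δv = Δv₁ + Δv₂ = 1270 m/s = 1.270 km/s.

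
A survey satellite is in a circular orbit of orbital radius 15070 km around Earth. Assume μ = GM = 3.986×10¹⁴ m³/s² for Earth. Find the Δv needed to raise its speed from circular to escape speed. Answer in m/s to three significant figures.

Δv ≈ 2130 m/s

r = 15070 km = 1.507×10⁷ m.
Circular speed v_c = √(μ/r) = 5143 m/s.
Escape speed v_esc = √(2μ/r) = √2 × v_c = 7273 m/s.
Δv = v_esc − v_c = 2130 m/s.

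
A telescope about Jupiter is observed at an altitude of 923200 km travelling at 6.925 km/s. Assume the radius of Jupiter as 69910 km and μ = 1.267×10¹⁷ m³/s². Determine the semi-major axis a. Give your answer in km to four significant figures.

r = 69910 + 923200 = 9.9311×10⁵ km = 9.931×10⁸ m.
Vis-viva rearranged: 1/a = 2/r − v²/μ = 2.014×10⁻⁹ − 3.785×10⁻¹⁰ = 1.635×10⁻⁹ m⁻¹.
a = 6.115×10⁸ m = 6.1148×10⁵ km.

a ≈ 6.115×10⁵ km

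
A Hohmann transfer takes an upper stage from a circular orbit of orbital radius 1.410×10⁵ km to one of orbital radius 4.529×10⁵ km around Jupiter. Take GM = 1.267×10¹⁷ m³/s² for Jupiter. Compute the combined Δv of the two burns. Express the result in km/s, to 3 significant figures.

r₁ = 1.410×10⁵ km = 1.410×10⁸ m.
r₂ = 4.529×10⁵ km = 4.529×10⁸ m.
Transfer ellipse a_t = (r₁ + r₂)/2 = 2.970×10⁸ m.
At r₁: circular v_c1 = √(μ/r₁) = 29980 m/s; transfer-perijove v_p = √[μ(2/r₁ − 1/a_t)] = 37020 m/s.
Δv₁ = v_p − v_c1 = 7044 m/s.
At r₂: circular v_c2 = √(μ/r₂) = 16730 m/s; transfer-apojove v_a = √[μ(2/r₂ − 1/a_t)] = 11530 m/s.
Δv₂ = v_c2 − v_a = 5200 m/s.
Total Δv = Δv₁ + Δv₂ = 12240 m/s = 12.24 km/s.

Δv_total ≈ 12.2 km/s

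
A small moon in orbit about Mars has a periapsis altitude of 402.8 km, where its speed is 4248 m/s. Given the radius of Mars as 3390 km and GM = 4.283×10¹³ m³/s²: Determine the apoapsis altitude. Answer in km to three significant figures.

apoapsis altitude ≈ 11700 km

r_p = 3390 + 402.8 = 3792.8 km = 3.793×10⁶ m.
Specific energy ε = v²/2 − μ/r = -2.270×10⁶ J/kg, so a = −μ/(2ε) = 9.435×10⁶ m.
The apsides satisfy r_p + r_a = 2a, so the apoapsis radius is 2a − r_p = 1.508×10⁷ m = 15078 km.
Apoapsis altitude = 15078 − 3390 = 11688 km.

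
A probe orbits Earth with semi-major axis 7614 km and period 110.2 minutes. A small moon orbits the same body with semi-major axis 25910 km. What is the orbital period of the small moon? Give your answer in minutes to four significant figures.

Kepler's third law: T² ∝ a³, so T₂ = T₁ (a₂/a₁)^(3/2).
a₂/a₁ = 3.403, (a₂/a₁)^(3/2) = 6.277.
T₂ = 110.2 × 6.277 = 691.8 minutes.

T₂ ≈ 691.8 minutes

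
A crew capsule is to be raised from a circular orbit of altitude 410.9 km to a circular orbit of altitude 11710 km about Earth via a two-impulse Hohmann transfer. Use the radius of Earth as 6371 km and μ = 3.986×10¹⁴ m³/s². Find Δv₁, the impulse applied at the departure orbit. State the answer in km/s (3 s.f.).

r₁ = 6371 + 410.9 = 6781.9 km = 6.7819×10⁶ m.
r₂ = 6371 + 11710 = 18081 km = 1.8081×10⁷ m.
Transfer ellipse a_t = (r₁ + r₂)/2 = 1.243×10⁷ m.
At r₁: circular v_c1 = √(μ/r₁) = 7666 m/s; transfer-perigee v_p = √[μ(2/r₁ − 1/a_t)] = 9246 m/s.
Δv₁ = v_p − v_c1 = 1579 m/s.
= 1.579 km/s.

Δv ≈ 1.58 km/s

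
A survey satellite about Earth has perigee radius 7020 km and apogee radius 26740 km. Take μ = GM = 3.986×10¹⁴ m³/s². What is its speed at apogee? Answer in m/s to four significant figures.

v ≈ 2490 m/s

Semi-major axis a = (r_p + r_a)/2 = 16880 km = 1.688×10⁷ m.
Vis-viva: v² = μ(2/r − 1/a) = 3.986×10¹⁴ × (7.479×10⁻⁸ − 5.924×10⁻⁸) = 6.199×10⁶ m²/s².
v = 2490 m/s.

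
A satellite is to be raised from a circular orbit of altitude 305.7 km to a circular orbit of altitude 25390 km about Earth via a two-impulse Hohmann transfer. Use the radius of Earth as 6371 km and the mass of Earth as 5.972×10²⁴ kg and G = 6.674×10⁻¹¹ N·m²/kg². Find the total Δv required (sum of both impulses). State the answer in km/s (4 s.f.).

μ = GM = 6.674×10⁻¹¹ × 5.972×10²⁴ = 3.986×10¹⁴ m³/s².
r₁ = 6371 + 305.7 = 6676.7 km = 6.6767×10⁶ m.
r₂ = 6371 + 25390 = 31761 km = 3.1761×10⁷ m.
Transfer ellipse a_t = (r₁ + r₂)/2 = 1.922×10⁷ m.
At r₁: circular v_c1 = √(μ/r₁) = 7726 m/s; transfer-perigee v_p = √[μ(2/r₁ − 1/a_t)] = 9932 m/s.
Δv₁ = v_p − v_c1 = 2206 m/s.
At r₂: circular v_c2 = √(μ/r₂) = 3542 m/s; transfer-apogee v_a = √[μ(2/r₂ − 1/a_t)] = 2088 m/s.
Δv₂ = v_c2 − v_a = 1455 m/s.
Total Δv = Δv₁ + Δv₂ = 3661 m/s = 3.661 km/s.

Δv_total ≈ 3.661 km/s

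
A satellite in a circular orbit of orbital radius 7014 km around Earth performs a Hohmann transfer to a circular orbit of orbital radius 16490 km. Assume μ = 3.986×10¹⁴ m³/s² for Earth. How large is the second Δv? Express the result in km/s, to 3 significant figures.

r₁ = 7014 km = 7.014×10⁶ m.
r₂ = 16490 km = 1.649×10⁷ m.
Transfer ellipse a_t = (r₁ + r₂)/2 = 1.175×10⁷ m.
At r₁: circular v_c1 = √(μ/r₁) = 7539 m/s; transfer-perigee v_p = √[μ(2/r₁ − 1/a_t)] = 8930 m/s.
At r₂: circular v_c2 = √(μ/r₂) = 4917 m/s; transfer-apogee v_a = √[μ(2/r₂ − 1/a_t)] = 3798 m/s.
Δv₂ = v_c2 − v_a = 1118 m/s.
= 1.118 km/s.

Δv ≈ 1.12 km/s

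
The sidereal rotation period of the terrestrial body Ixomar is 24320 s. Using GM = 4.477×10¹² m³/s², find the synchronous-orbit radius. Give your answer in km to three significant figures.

A synchronous orbit has period T, so by Kepler's third law a = (μT²/4π²)^(1/3).
μT²/4π² = 4.477×10¹² × (2.432×10⁴)² / 39.48 = 6.707×10¹⁹ m³.
a = 4.063×10⁶ m = 4063.0 km.

r_sync ≈ 4060 km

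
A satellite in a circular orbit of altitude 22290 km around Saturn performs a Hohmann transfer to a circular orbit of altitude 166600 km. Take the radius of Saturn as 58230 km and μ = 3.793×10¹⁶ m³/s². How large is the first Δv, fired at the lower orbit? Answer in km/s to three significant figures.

r₁ = 58230 + 22290 = 80520 km = 8.0520×10⁷ m.
r₂ = 58230 + 166600 = 224830 km = 2.2483×10⁸ m.
Transfer ellipse a_t = (r₁ + r₂)/2 = 1.527×10⁸ m.
At r₁: circular v_c1 = √(μ/r₁) = 21700 m/s; transfer-perikrone v_p = √[μ(2/r₁ − 1/a_t)] = 26340 m/s.
Δv₁ = v_p − v_c1 = 4634 m/s.
= 4.634 km/s.

Δv ≈ 4.63 km/s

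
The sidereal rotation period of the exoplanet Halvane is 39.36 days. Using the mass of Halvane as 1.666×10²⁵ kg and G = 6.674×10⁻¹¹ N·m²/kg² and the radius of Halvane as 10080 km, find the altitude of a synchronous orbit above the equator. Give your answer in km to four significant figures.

μ = GM = 6.674×10⁻¹¹ × 1.666×10²⁵ = 1.112×10¹⁵ m³/s².
T = 39.36 days = 3.401×10⁶ s.
A synchronous orbit has period T, so by Kepler's third law a = (μT²/4π²)^(1/3).
μT²/4π² = 1.112×10¹⁵ × (3.401×10⁶)² / 39.48 = 3.257×10²⁶ m³.
a = 6.880×10⁸ m = 6.8804×10⁵ km.
Altitude h = a − R = 6.8804×10⁵ − 10080 = 6.7796×10⁵ km.

h_sync ≈ 6.780×10⁵ km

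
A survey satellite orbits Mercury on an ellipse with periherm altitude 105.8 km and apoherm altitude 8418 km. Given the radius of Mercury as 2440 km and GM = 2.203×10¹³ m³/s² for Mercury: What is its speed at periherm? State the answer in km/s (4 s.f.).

v ≈ 3.744 km/s

r_p = 2440 + 105.8 = 2545.8 km = 2.5458×10⁶ m.
r_a = 2440 + 8418 = 10858 km = 1.0858×10⁷ m.
Semi-major axis a = (r_p + r_a)/2 = 6701.9 km = 6.702×10⁶ m.
Vis-viva: v² = μ(2/r − 1/a) = 2.203×10¹³ × (7.856×10⁻⁷ − 1.492×10⁻⁷) = 1.402×10⁷ m²/s².
v = 3744 m/s = 3.744 km/s.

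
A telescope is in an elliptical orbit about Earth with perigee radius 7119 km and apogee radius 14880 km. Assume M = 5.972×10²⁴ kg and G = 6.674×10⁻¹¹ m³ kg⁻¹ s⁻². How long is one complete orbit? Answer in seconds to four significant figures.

μ = GM = 6.674×10⁻¹¹ × 5.972×10²⁴ = 3.986×10¹⁴ m³/s².
Semi-major axis a = (r_p + r_a)/2 = (7119.0 + 14880)/2 = 11000 km = 1.100×10⁷ m.
By Kepler's third law T = 2π√(a³/μ) = 2π × 1.827×10³ = 1.148×10⁴ s.

T ≈ 11480 seconds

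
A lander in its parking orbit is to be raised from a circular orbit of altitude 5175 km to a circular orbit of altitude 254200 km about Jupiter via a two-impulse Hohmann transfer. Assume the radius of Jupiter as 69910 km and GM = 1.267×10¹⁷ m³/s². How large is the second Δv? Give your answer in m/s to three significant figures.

Δv ≈ 7640 m/s

r₁ = 69910 + 5175 = 75085 km = 7.5085×10⁷ m.
r₂ = 69910 + 254200 = 324110 km = 3.2411×10⁸ m.
Transfer ellipse a_t = (r₁ + r₂)/2 = 1.996×10⁸ m.
At r₁: circular v_c1 = √(μ/r₁) = 41080 m/s; transfer-perijove v_p = √[μ(2/r₁ − 1/a_t)] = 52350 m/s.
At r₂: circular v_c2 = √(μ/r₂) = 19770 m/s; transfer-apojove v_a = √[μ(2/r₂ − 1/a_t)] = 12130 m/s.
Δv₂ = v_c2 − v_a = 7645 m/s.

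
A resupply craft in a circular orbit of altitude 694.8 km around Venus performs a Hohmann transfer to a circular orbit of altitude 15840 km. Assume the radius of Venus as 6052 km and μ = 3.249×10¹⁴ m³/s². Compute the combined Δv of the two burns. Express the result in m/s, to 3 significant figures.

r₁ = 6052 + 694.8 = 6746.8 km = 6.7468×10⁶ m.
r₂ = 6052 + 15840 = 21892 km = 2.1892×10⁷ m.
Transfer ellipse a_t = (r₁ + r₂)/2 = 1.432×10⁷ m.
At r₁: circular v_c1 = √(μ/r₁) = 6939 m/s; transfer-periapsis v_p = √[μ(2/r₁ − 1/a_t)] = 8580 m/s.
Δv₁ = v_p − v_c1 = 1641 m/s.
At r₂: circular v_c2 = √(μ/r₂) = 3852 m/s; transfer-apoapsis v_a = √[μ(2/r₂ − 1/a_t)] = 2644 m/s.
Δv₂ = v_c2 − v_a = 1208 m/s.
Total Δv = Δv₁ + Δv₂ = 2849 m/s.

Δv_total ≈ 2850 m/s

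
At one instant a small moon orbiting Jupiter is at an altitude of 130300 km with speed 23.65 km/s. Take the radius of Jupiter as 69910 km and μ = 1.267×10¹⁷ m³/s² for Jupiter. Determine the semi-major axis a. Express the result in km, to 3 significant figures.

a ≈ 1.79×10⁵ km

r = 69910 + 130300 = 2.0021×10⁵ km = 2.002×10⁸ m.
Specific orbital energy ε = v²/2 − μ/r = (23650)²/2 − 1.267×10¹⁷/2.002×10⁸ = -3.532×10⁸ J/kg.
Since ε = −μ/(2a), a = −μ/(2ε) = 1.794×10⁸ m = 1.7937×10⁵ km.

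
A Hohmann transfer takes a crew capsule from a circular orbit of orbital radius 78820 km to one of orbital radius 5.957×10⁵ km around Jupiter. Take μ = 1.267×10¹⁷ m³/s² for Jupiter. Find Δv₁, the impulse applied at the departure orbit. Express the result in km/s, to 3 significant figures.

Δv ≈ 13.2 km/s

r₁ = 78820 km = 7.882×10⁷ m.
r₂ = 5.957×10⁵ km = 5.957×10⁸ m.
Transfer ellipse a_t = (r₁ + r₂)/2 = 3.373×10⁸ m.
At r₁: circular v_c1 = √(μ/r₁) = 40090 m/s; transfer-perijove v_p = √[μ(2/r₁ − 1/a_t)] = 53280 m/s.
Δv₁ = v_p − v_c1 = 13190 m/s.
= 13.19 km/s.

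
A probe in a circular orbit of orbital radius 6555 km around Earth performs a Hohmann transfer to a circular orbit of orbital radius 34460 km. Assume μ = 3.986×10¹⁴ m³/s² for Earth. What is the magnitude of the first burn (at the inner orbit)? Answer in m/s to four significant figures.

Δv ≈ 2310 m/s

r₁ = 6555 km = 6.555×10⁶ m.
r₂ = 34460 km = 3.446×10⁷ m.
Transfer ellipse a_t = (r₁ + r₂)/2 = 2.051×10⁷ m.
At r₁: circular v_c1 = √(μ/r₁) = 7798 m/s; transfer-perigee v_p = √[μ(2/r₁ − 1/a_t)] = 10110 m/s.
Δv₁ = v_p − v_c1 = 2310 m/s.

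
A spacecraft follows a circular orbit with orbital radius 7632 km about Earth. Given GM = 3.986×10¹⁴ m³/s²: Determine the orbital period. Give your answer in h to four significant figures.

r = 7632 km = 7.632×10⁶ m.
Kepler's third law: T = 2π√(r³/μ) = 2π√((7.632×10⁶)³ / 3.986×10¹⁴).
r³/μ = 1.115×10⁶ s², so T = 2π × 1.056×10³ = 6.635×10³ s.
Converting: 6.635×10³ s ÷ 3600 = 1.843 h.

T ≈ 1.843 h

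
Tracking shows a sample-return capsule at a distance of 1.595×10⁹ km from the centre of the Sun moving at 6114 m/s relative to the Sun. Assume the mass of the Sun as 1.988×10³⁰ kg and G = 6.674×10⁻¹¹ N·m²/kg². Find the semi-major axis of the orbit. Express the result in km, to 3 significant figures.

a ≈ 1.03×10⁹ km

μ = GM = 6.674×10⁻¹¹ × 1.988×10³⁰ = 1.327×10²⁰ m³/s².
r = 1.595×10¹² m.
Specific orbital energy ε = v²/2 − μ/r = (6114)²/2 − 1.327×10²⁰/1.595×10¹² = -6.449×10⁷ J/kg.
Since ε = −μ/(2a), a = −μ/(2ε) = 1.029×10¹² m = 1.0286×10⁹ km.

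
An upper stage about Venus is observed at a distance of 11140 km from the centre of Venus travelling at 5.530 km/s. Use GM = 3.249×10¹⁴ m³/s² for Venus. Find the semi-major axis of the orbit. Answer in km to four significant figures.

r = 1.114×10⁷ m.
Specific orbital energy ε = v²/2 − μ/r = (5530)²/2 − 3.249×10¹⁴/1.114×10⁷ = -1.387×10⁷ J/kg.
Since ε = −μ/(2a), a = −μ/(2ε) = 1.171×10⁷ m = 11708 km.

a ≈ 11710 km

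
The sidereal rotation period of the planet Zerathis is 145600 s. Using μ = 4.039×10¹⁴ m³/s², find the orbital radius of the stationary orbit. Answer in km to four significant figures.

r_sync ≈ 60080 km

A synchronous orbit has period T, so by Kepler's third law a = (μT²/4π²)^(1/3).
μT²/4π² = 4.039×10¹⁴ × (1.456×10⁵)² / 39.48 = 2.169×10²³ m³.
a = 6.008×10⁷ m = 60082 km.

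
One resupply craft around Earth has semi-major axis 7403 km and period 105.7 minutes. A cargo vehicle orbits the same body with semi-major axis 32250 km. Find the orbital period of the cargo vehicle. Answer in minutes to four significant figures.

T₂ ≈ 961.1 minutes

Kepler's third law: T² ∝ a³, so T₂ = T₁ (a₂/a₁)^(3/2).
a₂/a₁ = 4.356, (a₂/a₁)^(3/2) = 9.092.
T₂ = 105.7 × 9.092 = 961.1 minutes.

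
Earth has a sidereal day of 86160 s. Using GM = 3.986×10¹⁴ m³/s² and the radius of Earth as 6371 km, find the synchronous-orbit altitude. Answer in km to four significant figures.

A synchronous orbit has period T, so by Kepler's third law a = (μT²/4π²)^(1/3).
μT²/4π² = 3.986×10¹⁴ × (8.616×10⁴)² / 39.48 = 7.495×10²² m³.
a = 4.216×10⁷ m = 42163 km.
Altitude h = a − R = 42163 − 6371 = 35792 km.

h_sync ≈ 35790 km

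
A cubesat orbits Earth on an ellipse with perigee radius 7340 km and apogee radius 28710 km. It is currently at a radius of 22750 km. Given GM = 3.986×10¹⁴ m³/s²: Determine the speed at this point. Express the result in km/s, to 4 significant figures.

Semi-major axis a = (r_p + r_a)/2 = 18025 km = 1.802×10⁷ m.
Vis-viva: v² = μ(2/r − 1/a) = 3.986×10¹⁴ × (8.791×10⁻⁸ − 5.548×10⁻⁸) = 1.293×10⁷ m²/s².
v = 3596 m/s = 3.596 km/s.

v ≈ 3.596 km/s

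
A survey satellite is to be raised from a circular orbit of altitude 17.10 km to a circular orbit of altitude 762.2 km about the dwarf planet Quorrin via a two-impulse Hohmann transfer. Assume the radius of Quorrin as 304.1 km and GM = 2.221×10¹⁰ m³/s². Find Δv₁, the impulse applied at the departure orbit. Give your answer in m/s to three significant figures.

r₁ = 304.1 + 17.10 = 321.20 km = 3.2120×10⁵ m.
r₂ = 304.1 + 762.2 = 1066.3 km = 1.0663×10⁶ m.
Transfer ellipse a_t = (r₁ + r₂)/2 = 6.938×10⁵ m.
At r₁: circular v_c1 = √(μ/r₁) = 263.0 m/s; transfer-periapsis v_p = √[μ(2/r₁ − 1/a_t)] = 326.0 m/s.
Δv₁ = v_p − v_c1 = 63.05 m/s.

Δv ≈ 63.0 m/s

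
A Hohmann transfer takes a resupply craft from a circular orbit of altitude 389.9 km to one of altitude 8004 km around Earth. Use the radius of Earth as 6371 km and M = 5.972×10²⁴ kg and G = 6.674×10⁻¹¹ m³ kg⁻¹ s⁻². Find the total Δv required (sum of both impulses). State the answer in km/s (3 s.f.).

μ = GM = 6.674×10⁻¹¹ × 5.972×10²⁴ = 3.986×10¹⁴ m³/s².
r₁ = 6371 + 389.9 = 6760.9 km = 6.7609×10⁶ m.
r₂ = 6371 + 8004 = 14375 km = 1.4375×10⁷ m.
Transfer ellipse a_t = (r₁ + r₂)/2 = 1.057×10⁷ m.
At r₁: circular v_c1 = √(μ/r₁) = 7678 m/s; transfer-perigee v_p = √[μ(2/r₁ − 1/a_t)] = 8955 m/s.
Δv₁ = v_p − v_c1 = 1277 m/s.
At r₂: circular v_c2 = √(μ/r₂) = 5266 m/s; transfer-apogee v_a = √[μ(2/r₂ − 1/a_t)] = 4212 m/s.
Δv₂ = v_c2 − v_a = 1054 m/s.
Total Δv = Δv₁ + Δv₂ = 2331 m/s = 2.331 km/s.

Δv_total ≈ 2.33 km/s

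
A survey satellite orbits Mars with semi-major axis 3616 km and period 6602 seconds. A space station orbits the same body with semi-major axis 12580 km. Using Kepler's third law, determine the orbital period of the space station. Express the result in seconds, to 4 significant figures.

Kepler's third law: T² ∝ a³, so T₂ = T₁ (a₂/a₁)^(3/2).
a₂/a₁ = 3.479, (a₂/a₁)^(3/2) = 6.489.
T₂ = 6602 × 6.489 = 42840 seconds.

T₂ ≈ 42840 seconds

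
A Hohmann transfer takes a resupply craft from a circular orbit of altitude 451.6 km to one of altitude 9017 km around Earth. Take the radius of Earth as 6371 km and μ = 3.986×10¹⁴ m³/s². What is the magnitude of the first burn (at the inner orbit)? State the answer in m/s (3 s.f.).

r₁ = 6371 + 451.6 = 6822.6 km = 6.8226×10⁶ m.
r₂ = 6371 + 9017 = 15388 km = 1.5388×10⁷ m.
Transfer ellipse a_t = (r₁ + r₂)/2 = 1.111×10⁷ m.
At r₁: circular v_c1 = √(μ/r₁) = 7644 m/s; transfer-perigee v_p = √[μ(2/r₁ − 1/a_t)] = 8997 m/s.
Δv₁ = v_p − v_c1 = 1354 m/s.

Δv ≈ 1350 m/s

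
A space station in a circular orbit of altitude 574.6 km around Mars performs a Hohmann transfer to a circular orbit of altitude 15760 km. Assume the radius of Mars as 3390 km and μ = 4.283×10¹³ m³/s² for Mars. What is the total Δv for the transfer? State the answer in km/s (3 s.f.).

r₁ = 3390 + 574.6 = 3964.6 km = 3.9646×10⁶ m.
r₂ = 3390 + 15760 = 19150 km = 1.9150×10⁷ m.
Transfer ellipse a_t = (r₁ + r₂)/2 = 1.156×10⁷ m.
At r₁: circular v_c1 = √(μ/r₁) = 3287 m/s; transfer-periapsis v_p = √[μ(2/r₁ − 1/a_t)] = 4231 m/s.
Δv₁ = v_p − v_c1 = 944.1 m/s.
At r₂: circular v_c2 = √(μ/r₂) = 1496 m/s; transfer-apoapsis v_a = √[μ(2/r₂ − 1/a_t)] = 875.9 m/s.
Δv₂ = v_c2 − v_a = 619.6 m/s.
Total Δv = Δv₁ + Δv₂ = 1564 m/s = 1.564 km/s.

Δv_total ≈ 1.56 km/s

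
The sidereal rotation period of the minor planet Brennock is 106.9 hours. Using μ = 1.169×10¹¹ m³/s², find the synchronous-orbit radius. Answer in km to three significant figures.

r_sync ≈ 7600 km

T = 106.9 hours = 3.848×10⁵ s.
A synchronous orbit has period T, so by Kepler's third law a = (μT²/4π²)^(1/3).
μT²/4π² = 1.169×10¹¹ × (3.848×10⁵)² / 39.48 = 4.385×10²⁰ m³.
a = 7.598×10⁶ m = 7597.5 km.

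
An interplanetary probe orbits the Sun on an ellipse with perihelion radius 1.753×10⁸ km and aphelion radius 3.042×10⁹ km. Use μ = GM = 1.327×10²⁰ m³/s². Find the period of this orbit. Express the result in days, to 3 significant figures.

Semi-major axis a = (r_p + r_a)/2 = (1.7530×10⁸ + 3.0420×10⁹)/2 = 1.6086×10⁹ km = 1.609×10¹² m.
By Kepler's third law T = 2π√(a³/μ) = 2π × 1.771×10⁸ = 1.113×10⁹ s.
= 12880 days.

T ≈ 12900 days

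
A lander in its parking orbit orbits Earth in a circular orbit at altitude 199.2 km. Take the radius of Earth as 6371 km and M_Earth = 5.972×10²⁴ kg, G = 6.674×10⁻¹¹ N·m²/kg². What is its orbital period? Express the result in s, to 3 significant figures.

T ≈ 5300 s

μ = GM = 6.674×10⁻¹¹ × 5.972×10²⁴ = 3.986×10¹⁴ m³/s².
r = 6371 + 199.2 = 6570.2 km = 6.5702×10⁶ m.
Kepler's third law: T = 2π√(r³/μ) = 2π√((6.570×10⁶)³ / 3.986×10¹⁴).
r³/μ = 7.116×10⁵ s², so T = 2π × 8.436×10² = 5.300×10³ s.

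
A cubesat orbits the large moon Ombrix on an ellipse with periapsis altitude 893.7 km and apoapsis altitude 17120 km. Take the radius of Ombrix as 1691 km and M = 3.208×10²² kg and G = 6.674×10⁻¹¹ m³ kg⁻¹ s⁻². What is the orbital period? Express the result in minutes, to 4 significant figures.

T ≈ 2504 minutes

μ = GM = 6.674×10⁻¹¹ × 3.208×10²² = 2.141×10¹² m³/s².
r_p = 1691 + 893.7 = 2584.7 km = 2.5847×10⁶ m.
r_a = 1691 + 17120 = 18811 km = 1.8811×10⁷ m.
Semi-major axis a = (r_p + r_a)/2 = (2584.7 + 18811)/2 = 10698 km = 1.070×10⁷ m.
By Kepler's third law T = 2π√(a³/μ) = 2π × 2.391×10⁴ = 1.502×10⁵ s.
= 2504 minutes.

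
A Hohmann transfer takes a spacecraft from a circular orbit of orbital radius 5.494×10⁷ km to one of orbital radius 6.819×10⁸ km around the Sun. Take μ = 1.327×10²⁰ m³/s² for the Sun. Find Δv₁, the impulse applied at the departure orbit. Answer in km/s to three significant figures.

Δv ≈ 17.7 km/s

r₁ = 5.494×10⁷ km = 5.494×10¹⁰ m.
r₂ = 6.819×10⁸ km = 6.819×10¹¹ m.
Transfer ellipse a_t = (r₁ + r₂)/2 = 3.684×10¹¹ m.
At r₁: circular v_c1 = √(μ/r₁) = 49150 m/s; transfer-perihelion v_p = √[μ(2/r₁ − 1/a_t)] = 66860 m/s.
Δv₁ = v_p − v_c1 = 17720 m/s.
= 17.72 km/s.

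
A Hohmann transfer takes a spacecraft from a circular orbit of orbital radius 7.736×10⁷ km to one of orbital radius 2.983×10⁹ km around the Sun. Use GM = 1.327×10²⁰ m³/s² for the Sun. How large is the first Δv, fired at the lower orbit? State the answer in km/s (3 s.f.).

r₁ = 7.736×10⁷ km = 7.736×10¹⁰ m.
r₂ = 2.983×10⁹ km = 2.983×10¹² m.
Transfer ellipse a_t = (r₁ + r₂)/2 = 1.530×10¹² m.
At r₁: circular v_c1 = √(μ/r₁) = 41420 m/s; transfer-perihelion v_p = √[μ(2/r₁ − 1/a_t)] = 57830 m/s.
Δv₁ = v_p − v_c1 = 16410 m/s.
= 16.41 km/s.

Δv ≈ 16.4 km/s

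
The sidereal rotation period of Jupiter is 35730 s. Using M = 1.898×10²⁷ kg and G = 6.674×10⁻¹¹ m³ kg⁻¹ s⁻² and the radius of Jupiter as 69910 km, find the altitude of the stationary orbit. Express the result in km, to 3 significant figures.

μ = GM = 6.674×10⁻¹¹ × 1.898×10²⁷ = 1.267×10¹⁷ m³/s².
A synchronous orbit has period T, so by Kepler's third law a = (μT²/4π²)^(1/3).
μT²/4π² = 1.267×10¹⁷ × (3.573×10⁴)² / 39.48 = 4.096×10²⁴ m³.
a = 1.600×10⁸ m = 1.6000×10⁵ km.
Altitude h = a − R = 1.6000×10⁵ − 69910 = 90094 km.

h_sync ≈ 90100 km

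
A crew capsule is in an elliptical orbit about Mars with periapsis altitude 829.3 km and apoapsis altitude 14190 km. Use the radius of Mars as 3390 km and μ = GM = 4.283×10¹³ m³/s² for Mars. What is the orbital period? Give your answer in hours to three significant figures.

r_p = 3390 + 829.3 = 4219.3 km = 4.2193×10⁶ m.
r_a = 3390 + 14190 = 17580 km = 1.7580×10⁷ m.
Semi-major axis a = (r_p + r_a)/2 = (4219.3 + 17580)/2 = 10900 km = 1.090×10⁷ m.
By Kepler's third law T = 2π√(a³/μ) = 2π × 5.499×10³ = 3.455×10⁴ s.
= 9.597 hours.

T ≈ 9.60 hours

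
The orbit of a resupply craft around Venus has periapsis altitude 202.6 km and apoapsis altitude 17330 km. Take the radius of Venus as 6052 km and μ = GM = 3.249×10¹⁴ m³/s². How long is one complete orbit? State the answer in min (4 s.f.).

T ≈ 331.4 min

r_p = 6052 + 202.6 = 6254.6 km = 6.2546×10⁶ m.
r_a = 6052 + 17330 = 23382 km = 2.3382×10⁷ m.
Semi-major axis a = (r_p + r_a)/2 = (6254.6 + 23382)/2 = 14818 km = 1.482×10⁷ m.
By Kepler's third law T = 2π√(a³/μ) = 2π × 3.165×10³ = 1.988×10⁴ s.
= 331.4 min.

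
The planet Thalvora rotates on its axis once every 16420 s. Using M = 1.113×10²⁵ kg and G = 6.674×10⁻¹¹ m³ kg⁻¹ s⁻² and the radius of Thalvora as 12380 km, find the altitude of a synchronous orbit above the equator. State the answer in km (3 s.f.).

h_sync ≈ 4800 km

μ = GM = 6.674×10⁻¹¹ × 1.113×10²⁵ = 7.428×10¹⁴ m³/s².
A synchronous orbit has period T, so by Kepler's third law a = (μT²/4π²)^(1/3).
μT²/4π² = 7.428×10¹⁴ × (1.642×10⁴)² / 39.48 = 5.073×10²¹ m³.
a = 1.718×10⁷ m = 17183 km.
Altitude h = a − R = 17183 − 12380 = 4802.6 km.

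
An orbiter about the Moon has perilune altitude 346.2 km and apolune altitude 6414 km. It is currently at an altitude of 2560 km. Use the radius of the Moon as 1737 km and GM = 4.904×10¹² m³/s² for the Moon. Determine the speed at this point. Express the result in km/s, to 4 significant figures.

r_p = 1737 + 346.2 = 2083.2 km = 2.0832×10⁶ m.
r_a = 1737 + 6414 = 8151.0 km = 8.1510×10⁶ m.
r = 1737 + 2560 = 4297.0 km = 4.297×10⁶ m.
Semi-major axis a = (r_p + r_a)/2 = 5117.1 km = 5.117×10⁶ m.
Vis-viva: v² = μ(2/r − 1/a) = 4.904×10¹² × (4.654×10⁻⁷ − 1.954×10⁻⁷) = 1.324×10⁶ m²/s².
v = 1151 m/s = 1.151 km/s.

v ≈ 1.151 km/s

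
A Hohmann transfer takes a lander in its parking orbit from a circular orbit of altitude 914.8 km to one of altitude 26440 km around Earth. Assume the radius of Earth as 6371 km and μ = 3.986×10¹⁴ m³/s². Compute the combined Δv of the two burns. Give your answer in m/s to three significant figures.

r₁ = 6371 + 914.8 = 7285.8 km = 7.2858×10⁶ m.
r₂ = 6371 + 26440 = 32811 km = 3.2811×10⁷ m.
Transfer ellipse a_t = (r₁ + r₂)/2 = 2.005×10⁷ m.
At r₁: circular v_c1 = √(μ/r₁) = 7397 m/s; transfer-perigee v_p = √[μ(2/r₁ − 1/a_t)] = 9462 m/s.
Δv₁ = v_p − v_c1 = 2066 m/s.
At r₂: circular v_c2 = √(μ/r₂) = 3485 m/s; transfer-apogee v_a = √[μ(2/r₂ − 1/a_t)] = 2101 m/s.
Δv₂ = v_c2 − v_a = 1384 m/s.
Total Δv = Δv₁ + Δv₂ = 3450 m/s.

Δv_total ≈ 3450 m/s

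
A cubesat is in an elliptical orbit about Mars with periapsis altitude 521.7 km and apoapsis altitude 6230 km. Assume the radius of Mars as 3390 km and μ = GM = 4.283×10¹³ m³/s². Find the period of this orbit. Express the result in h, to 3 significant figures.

r_p = 3390 + 521.7 = 3911.7 km = 3.9117×10⁶ m.
r_a = 3390 + 6230 = 9620.0 km = 9.6200×10⁶ m.
Semi-major axis a = (r_p + r_a)/2 = (3911.7 + 9620.0)/2 = 6765.9 km = 6.766×10⁶ m.
By Kepler's third law T = 2π√(a³/μ) = 2π × 2.689×10³ = 1.690×10⁴ s.
= 4.693 h.

T ≈ 4.69 h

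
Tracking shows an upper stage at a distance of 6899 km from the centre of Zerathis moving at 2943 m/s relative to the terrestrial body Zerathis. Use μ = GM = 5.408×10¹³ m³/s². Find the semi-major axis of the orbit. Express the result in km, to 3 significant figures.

a ≈ 7710 km

r = 6.899×10⁶ m.
Vis-viva rearranged: 1/a = 2/r − v²/μ = 2.899×10⁻⁷ − 1.602×10⁻⁷ = 1.297×10⁻⁷ m⁻¹.
a = 7.708×10⁶ m = 7707.7 km.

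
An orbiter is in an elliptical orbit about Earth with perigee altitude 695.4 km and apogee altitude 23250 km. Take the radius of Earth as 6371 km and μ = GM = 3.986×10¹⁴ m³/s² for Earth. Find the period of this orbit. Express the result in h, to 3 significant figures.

T ≈ 6.87 h

r_p = 6371 + 695.4 = 7066.4 km = 7.0664×10⁶ m.
r_a = 6371 + 23250 = 29621 km = 2.9621×10⁷ m.
Semi-major axis a = (r_p + r_a)/2 = (7066.4 + 29621)/2 = 18344 km = 1.834×10⁷ m.
By Kepler's third law T = 2π√(a³/μ) = 2π × 3.935×10³ = 2.473×10⁴ s.
= 6.868 h.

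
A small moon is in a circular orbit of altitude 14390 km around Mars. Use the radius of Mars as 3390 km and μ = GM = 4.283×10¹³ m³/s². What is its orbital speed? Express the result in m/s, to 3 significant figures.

v ≈ 1550 m/s

r = 3390 + 14390 = 17780 km = 1.7780×10⁷ m.
For a circular orbit v = √(μ/r) = √(4.283×10¹³ / 1.778×10⁷) = √(2.409×10⁶) = 1552 m/s.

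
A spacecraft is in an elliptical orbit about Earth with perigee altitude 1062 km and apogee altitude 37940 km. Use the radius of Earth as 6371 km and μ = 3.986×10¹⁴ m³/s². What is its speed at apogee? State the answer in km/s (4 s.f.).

r_p = 6371 + 1062 = 7433.0 km = 7.4330×10⁶ m.
r_a = 6371 + 37940 = 44311 km = 4.4311×10⁷ m.
Semi-major axis a = (r_p + r_a)/2 = 25872 km = 2.587×10⁷ m.
Vis-viva: v² = μ(2/r − 1/a) = 3.986×10¹⁴ × (4.514×10⁻⁸ − 3.865×10⁻⁸) = 2.584×10⁶ m²/s².
v = 1608 m/s = 1.608 km/s.

v ≈ 1.608 km/s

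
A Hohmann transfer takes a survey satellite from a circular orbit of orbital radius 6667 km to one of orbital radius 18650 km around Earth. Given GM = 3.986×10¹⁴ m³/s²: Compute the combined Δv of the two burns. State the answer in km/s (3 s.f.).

r₁ = 6667 km = 6.667×10⁶ m.
r₂ = 18650 km = 1.865×10⁷ m.
Transfer ellipse a_t = (r₁ + r₂)/2 = 1.266×10⁷ m.
At r₁: circular v_c1 = √(μ/r₁) = 7732 m/s; transfer-perigee v_p = √[μ(2/r₁ − 1/a_t)] = 9385 m/s.
Δv₁ = v_p − v_c1 = 1653 m/s.
At r₂: circular v_c2 = √(μ/r₂) = 4623 m/s; transfer-apogee v_a = √[μ(2/r₂ − 1/a_t)] = 3355 m/s.
Δv₂ = v_c2 − v_a = 1268 m/s.
Total Δv = Δv₁ + Δv₂ = 2921 m/s = 2.921 km/s.

Δv_total ≈ 2.92 km/s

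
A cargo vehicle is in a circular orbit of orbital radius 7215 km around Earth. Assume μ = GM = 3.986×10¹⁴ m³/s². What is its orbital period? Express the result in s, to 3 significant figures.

r = 7215 km = 7.215×10⁶ m.
Kepler's third law: T = 2π√(r³/μ) = 2π√((7.215×10⁶)³ / 3.986×10¹⁴).
r³/μ = 9.423×10⁵ s², so T = 2π × 9.707×10² = 6.099×10³ s.

T ≈ 6100 s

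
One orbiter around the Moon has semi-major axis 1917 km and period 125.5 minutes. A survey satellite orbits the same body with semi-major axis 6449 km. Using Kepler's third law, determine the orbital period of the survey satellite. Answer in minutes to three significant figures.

T₂ ≈ 774 minutes

Kepler's third law: T² ∝ a³, so T₂ = T₁ (a₂/a₁)^(3/2).
a₂/a₁ = 3.364, (a₂/a₁)^(3/2) = 6.170.
T₂ = 125.5 × 6.170 = 774.4 minutes.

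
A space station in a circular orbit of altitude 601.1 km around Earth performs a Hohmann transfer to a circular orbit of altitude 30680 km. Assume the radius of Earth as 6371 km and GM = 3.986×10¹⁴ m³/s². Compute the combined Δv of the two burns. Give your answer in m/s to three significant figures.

r₁ = 6371 + 601.1 = 6972.1 km = 6.9721×10⁶ m.
r₂ = 6371 + 30680 = 37051 km = 3.7051×10⁷ m.
Transfer ellipse a_t = (r₁ + r₂)/2 = 2.201×10⁷ m.
At r₁: circular v_c1 = √(μ/r₁) = 7561 m/s; transfer-perigee v_p = √[μ(2/r₁ − 1/a_t)] = 9810 m/s.
Δv₁ = v_p − v_c1 = 2249 m/s.
At r₂: circular v_c2 = √(μ/r₂) = 3280 m/s; transfer-apogee v_a = √[μ(2/r₂ − 1/a_t)] = 1846 m/s.
Δv₂ = v_c2 − v_a = 1434 m/s.
Total Δv = Δv₁ + Δv₂ = 3683 m/s.

Δv_total ≈ 3680 m/s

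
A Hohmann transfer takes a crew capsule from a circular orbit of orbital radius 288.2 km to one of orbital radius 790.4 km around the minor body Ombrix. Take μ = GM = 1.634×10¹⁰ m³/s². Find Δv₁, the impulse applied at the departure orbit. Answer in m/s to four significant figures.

Δv ≈ 50.15 m/s

r₁ = 288.2 km = 2.882×10⁵ m.
r₂ = 790.4 km = 7.904×10⁵ m.
Transfer ellipse a_t = (r₁ + r₂)/2 = 5.393×10⁵ m.
At r₁: circular v_c1 = √(μ/r₁) = 238.1 m/s; transfer-periapsis v_p = √[μ(2/r₁ − 1/a_t)] = 288.3 m/s.
Δv₁ = v_p − v_c1 = 50.15 m/s.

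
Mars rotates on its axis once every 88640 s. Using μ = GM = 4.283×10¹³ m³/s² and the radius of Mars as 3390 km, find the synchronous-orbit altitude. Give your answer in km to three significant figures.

h_sync ≈ 17000 km

A synchronous orbit has period T, so by Kepler's third law a = (μT²/4π²)^(1/3).
μT²/4π² = 4.283×10¹³ × (8.864×10⁴)² / 39.48 = 8.524×10²¹ m³.
a = 2.043×10⁷ m = 20428 km.
Altitude h = a − R = 20428 − 3390 = 17038 km.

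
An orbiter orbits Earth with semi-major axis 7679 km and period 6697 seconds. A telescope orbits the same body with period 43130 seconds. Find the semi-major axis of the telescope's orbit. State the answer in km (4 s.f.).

Kepler's third law: a³ ∝ T², so a₂ = a₁ (T₂/T₁)^(2/3).
T₂/T₁ = 6.440, (T₂/T₁)^(2/3) = 3.462.
a₂ = 7679 × 3.462 = 26580 km.

a₂ ≈ 26580 km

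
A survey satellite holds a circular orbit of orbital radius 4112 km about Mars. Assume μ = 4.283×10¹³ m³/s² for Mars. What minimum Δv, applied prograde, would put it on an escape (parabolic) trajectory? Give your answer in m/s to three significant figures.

Δv ≈ 1340 m/s

r = 4112 km = 4.112×10⁶ m.
Circular speed v_c = √(μ/r) = 3227 m/s.
Escape speed v_esc = √(2μ/r) = √2 × v_c = 4564 m/s.
Δv = v_esc − v_c = 1337 m/s.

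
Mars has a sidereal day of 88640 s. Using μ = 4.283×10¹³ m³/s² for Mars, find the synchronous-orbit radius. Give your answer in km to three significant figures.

r_sync ≈ 20400 km

A synchronous orbit has period T, so by Kepler's third law a = (μT²/4π²)^(1/3).
μT²/4π² = 4.283×10¹³ × (8.864×10⁴)² / 39.48 = 8.524×10²¹ m³.
a = 2.043×10⁷ m = 20428 km.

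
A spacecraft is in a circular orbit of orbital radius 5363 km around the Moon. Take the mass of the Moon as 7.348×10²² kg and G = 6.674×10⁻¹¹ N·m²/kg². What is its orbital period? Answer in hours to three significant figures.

μ = GM = 6.674×10⁻¹¹ × 7.348×10²² = 4.904×10¹² m³/s².
r = 5363 km = 5.363×10⁶ m.
Kepler's third law: T = 2π√(r³/μ) = 2π√((5.363×10⁶)³ / 4.904×10¹²).
r³/μ = 3.145×10⁷ s², so T = 2π × 5.608×10³ = 3.524×10⁴ s.
Converting: 3.524×10⁴ s ÷ 3600 = 9.788 hours.

T ≈ 9.79 hours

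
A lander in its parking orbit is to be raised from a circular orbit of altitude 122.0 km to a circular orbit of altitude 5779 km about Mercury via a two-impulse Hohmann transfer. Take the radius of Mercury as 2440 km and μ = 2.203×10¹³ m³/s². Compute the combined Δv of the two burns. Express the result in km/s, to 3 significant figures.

Δv_total ≈ 1.20 km/s

r₁ = 2440 + 122.0 = 2562.0 km = 2.5620×10⁶ m.
r₂ = 2440 + 5779 = 8219.0 km = 8.2190×10⁶ m.
Transfer ellipse a_t = (r₁ + r₂)/2 = 5.390×10⁶ m.
At r₁: circular v_c1 = √(μ/r₁) = 2932 m/s; transfer-periherm v_p = √[μ(2/r₁ − 1/a_t)] = 3621 m/s.
Δv₁ = v_p − v_c1 = 688.5 m/s.
At r₂: circular v_c2 = √(μ/r₂) = 1637 m/s; transfer-apoherm v_a = √[μ(2/r₂ − 1/a_t)] = 1129 m/s.
Δv₂ = v_c2 − v_a = 508.5 m/s.
Total Δv = Δv₁ + Δv₂ = 1197 m/s = 1.197 km/s.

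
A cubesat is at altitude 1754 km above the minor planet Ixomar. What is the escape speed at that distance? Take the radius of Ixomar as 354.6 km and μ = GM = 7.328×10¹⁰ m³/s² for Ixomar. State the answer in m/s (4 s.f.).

v_esc ≈ 263.6 m/s

r = 354.6 + 1754 = 2108.6 km = 2.1086×10⁶ m.
Escape speed v_esc = √(2μ/r) = √(2 × 7.328×10¹⁰ / 2.109×10⁶) = √(6.951×10⁴) = 263.6 m/s.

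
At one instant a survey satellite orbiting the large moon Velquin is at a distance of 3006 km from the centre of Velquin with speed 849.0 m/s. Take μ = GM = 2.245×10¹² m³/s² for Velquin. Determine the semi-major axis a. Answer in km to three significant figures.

r = 3.006×10⁶ m.
Specific orbital energy ε = v²/2 − μ/r = (849.0)²/2 − 2.245×10¹²/3.006×10⁶ = -3.864×10⁵ J/kg.
Since ε = −μ/(2a), a = −μ/(2ε) = 2.905×10⁶ m = 2904.7 km.

a ≈ 2900 km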